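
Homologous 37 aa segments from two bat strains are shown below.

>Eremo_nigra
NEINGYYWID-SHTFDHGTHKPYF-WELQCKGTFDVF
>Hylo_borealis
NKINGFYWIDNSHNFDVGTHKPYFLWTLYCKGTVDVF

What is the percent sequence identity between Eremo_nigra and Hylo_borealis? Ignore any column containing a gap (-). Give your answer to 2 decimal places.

80.00%

Excluding the 2 gap columns leaves 35 comparable sites.
The sequences differ at positions 2 (E/K), 6 (Y/F), 14 (T/N), 17 (H/V), 27 (E/T), 29 (Q/Y), 34 (F/V).
28 of the 35 comparable sites match, so the percent identity is 28/35 × 100 = 80.00%.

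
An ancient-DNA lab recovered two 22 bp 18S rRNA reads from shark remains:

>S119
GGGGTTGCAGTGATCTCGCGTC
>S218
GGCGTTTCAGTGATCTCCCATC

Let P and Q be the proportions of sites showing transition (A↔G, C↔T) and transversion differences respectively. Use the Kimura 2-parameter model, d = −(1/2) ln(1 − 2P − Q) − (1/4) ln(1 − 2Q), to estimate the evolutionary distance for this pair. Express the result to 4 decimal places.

0.2085

Differing sites — 3:G/C (Tv); 7:G/T (Tv); 18:G/C (Tv); 20:G/A (Ti).
Of the 4 differences, 1 transition and 3 transversions over 22 sites: P = 1/22 = 0.045455, Q = 3/22 = 0.136364.
d = −0.5·ln(0.772726) − 0.25·ln(0.727272) = −0.5·(-0.257831) − 0.25·(-0.318455) = 0.2085.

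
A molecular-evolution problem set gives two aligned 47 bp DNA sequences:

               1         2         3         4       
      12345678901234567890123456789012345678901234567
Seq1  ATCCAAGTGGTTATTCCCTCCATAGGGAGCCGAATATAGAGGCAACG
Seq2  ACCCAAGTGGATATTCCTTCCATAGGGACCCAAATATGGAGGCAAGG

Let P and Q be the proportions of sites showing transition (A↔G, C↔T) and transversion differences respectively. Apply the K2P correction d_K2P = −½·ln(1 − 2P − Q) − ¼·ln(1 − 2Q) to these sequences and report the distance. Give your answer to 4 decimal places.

Mismatches occur at site 2 (T/C, transition), site 11 (T/A, transversion), site 18 (C/T, transition), site 29 (G/C, transversion), site 32 (G/A, transition), site 38 (A/G, transition), site 46 (C/G, transversion).
Of the 7 differences, 4 transitions and 3 transversions over 47 sites: P = 4/47 = 0.085106, Q = 3/47 = 0.063830.
d = −0.5·ln(0.765958) − 0.25·ln(0.872340) = −0.5·(-0.266628) − 0.25·(-0.136576) = 0.1675.

0.1675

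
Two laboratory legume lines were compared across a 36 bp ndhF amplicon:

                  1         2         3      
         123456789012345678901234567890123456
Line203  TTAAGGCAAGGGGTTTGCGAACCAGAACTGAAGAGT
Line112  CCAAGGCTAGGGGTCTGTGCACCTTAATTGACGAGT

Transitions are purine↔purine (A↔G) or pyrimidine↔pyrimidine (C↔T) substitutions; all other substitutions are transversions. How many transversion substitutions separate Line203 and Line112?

The sequences differ at positions 1 (T/C, transition), 2 (T/C, transition), 8 (A/T, transversion), 15 (T/C, transition), 18 (C/T, transition), 20 (A/C, transversion), 24 (A/T, transversion), 25 (G/T, transversion), 28 (C/T, transition), 32 (A/C, transversion).
Of the 10 differences, 5 transitions and 5 transversions, so the answer is 5.

5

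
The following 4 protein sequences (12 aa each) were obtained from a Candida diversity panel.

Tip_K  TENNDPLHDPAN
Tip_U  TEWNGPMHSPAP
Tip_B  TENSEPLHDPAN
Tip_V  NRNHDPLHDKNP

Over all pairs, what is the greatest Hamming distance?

Pairwise Hamming distances:
  Tip_K vs Tip_U: 5
  Tip_K vs Tip_B: 2
  Tip_K vs Tip_V: 6
  Tip_U vs Tip_B: 6
  Tip_U vs Tip_V: 9
  Tip_B vs Tip_V: 7
The largest is 9, between Tip_U and Tip_V.

9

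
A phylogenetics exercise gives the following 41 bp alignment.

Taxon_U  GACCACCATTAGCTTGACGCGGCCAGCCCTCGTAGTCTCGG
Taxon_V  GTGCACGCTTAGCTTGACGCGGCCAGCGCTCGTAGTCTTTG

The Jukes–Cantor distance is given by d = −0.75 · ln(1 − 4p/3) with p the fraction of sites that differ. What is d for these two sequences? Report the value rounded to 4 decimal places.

0.1937

Mismatches occur at site 2 (A↔T), site 3 (C↔G), site 7 (C↔G), site 8 (A↔C), site 28 (C↔G), site 39 (C↔T), site 40 (G↔T).
p = 7/41 = 0.170732.
d = −0.75 · ln(1 − (4/3)·0.170732) = −0.75 · ln(0.772357) = −0.75 · (-0.258308) = 0.1937.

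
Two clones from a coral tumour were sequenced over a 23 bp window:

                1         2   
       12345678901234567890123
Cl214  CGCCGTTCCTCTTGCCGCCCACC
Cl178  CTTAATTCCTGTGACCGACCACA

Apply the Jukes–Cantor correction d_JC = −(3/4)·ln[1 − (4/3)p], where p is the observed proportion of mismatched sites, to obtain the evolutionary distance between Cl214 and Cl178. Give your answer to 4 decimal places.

0.5532

The sequences differ at positions 2 (G/T), 3 (C/T), 4 (C/A), 5 (G/A), 11 (C/G), 13 (T/G), 14 (G/A), 18 (C/A), 23 (C/A).
p = 9/23 = 0.391304.
d = −0.75 · ln(1 − (4/3)·0.391304) = −0.75 · ln(0.478261) = −0.75 · (-0.737599) = 0.5532.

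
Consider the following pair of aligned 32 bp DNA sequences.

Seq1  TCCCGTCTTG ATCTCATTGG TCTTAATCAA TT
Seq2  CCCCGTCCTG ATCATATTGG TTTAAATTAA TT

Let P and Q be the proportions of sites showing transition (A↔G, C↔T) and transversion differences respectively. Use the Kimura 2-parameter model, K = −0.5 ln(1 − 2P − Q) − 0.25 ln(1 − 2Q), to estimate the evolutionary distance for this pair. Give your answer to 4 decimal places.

The sequences differ at positions 1 (T/C, transition), 8 (T/C, transition), 14 (T/A, transversion), 15 (C/T, transition), 22 (C/T, transition), 24 (T/A, transversion), 28 (C/T, transition).
Of the 7 differences, 5 transitions and 2 transversions over 32 sites: P = 5/32 = 0.156250, Q = 2/32 = 0.062500.
d = −0.5·ln(0.625000) − 0.25·ln(0.875000) = −0.5·(-0.470004) − 0.25·(-0.133531) = 0.2684.

0.2684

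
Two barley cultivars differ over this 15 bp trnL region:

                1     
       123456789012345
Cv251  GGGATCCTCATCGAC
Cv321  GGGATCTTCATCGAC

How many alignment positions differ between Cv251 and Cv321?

1

The sequences differ at position 7 (C/T).
That gives 1 mismatch out of 15 aligned sites, so the Hamming distance is 1.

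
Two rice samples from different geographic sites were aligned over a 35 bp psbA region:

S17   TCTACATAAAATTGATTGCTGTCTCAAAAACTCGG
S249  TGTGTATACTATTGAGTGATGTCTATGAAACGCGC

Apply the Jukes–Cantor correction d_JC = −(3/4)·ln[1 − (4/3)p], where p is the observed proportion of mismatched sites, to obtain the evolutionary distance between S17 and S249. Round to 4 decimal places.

0.4582

Mismatches occur at site 2 (C↔G), site 4 (A↔G), site 5 (C↔T), site 9 (A↔C), site 10 (A↔T), site 16 (T↔G), site 19 (C↔A), site 25 (C↔A), site 26 (A↔T), site 27 (A↔G), site 32 (T↔G), site 35 (G↔C).
p = 12/35 = 0.342857.
d = −0.75 · ln(1 − (4/3)·0.342857) = −0.75 · ln(0.542857) = −0.75 · (-0.610909) = 0.4582.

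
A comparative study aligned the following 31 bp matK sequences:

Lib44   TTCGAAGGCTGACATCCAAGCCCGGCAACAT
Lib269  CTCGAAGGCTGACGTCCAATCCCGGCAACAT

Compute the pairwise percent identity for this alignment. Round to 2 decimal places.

Mismatches occur at site 1 (T/C), site 14 (A/G), site 20 (G/T).
28 of the 31 sites match, so the percent identity is 28/31 × 100 = 90.32%.

90.32%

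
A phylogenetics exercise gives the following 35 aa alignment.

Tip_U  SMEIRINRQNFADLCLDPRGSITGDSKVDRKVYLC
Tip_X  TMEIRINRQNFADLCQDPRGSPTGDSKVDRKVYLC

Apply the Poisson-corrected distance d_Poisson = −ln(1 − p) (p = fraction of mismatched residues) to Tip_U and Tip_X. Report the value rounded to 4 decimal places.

0.0896

Mismatches occur at site 1 (S/T), site 16 (L/Q), site 22 (I/P).
p = 3/35 = 0.085714.
d = −ln(1 − 0.085714) = −ln(0.914286) = 0.0896.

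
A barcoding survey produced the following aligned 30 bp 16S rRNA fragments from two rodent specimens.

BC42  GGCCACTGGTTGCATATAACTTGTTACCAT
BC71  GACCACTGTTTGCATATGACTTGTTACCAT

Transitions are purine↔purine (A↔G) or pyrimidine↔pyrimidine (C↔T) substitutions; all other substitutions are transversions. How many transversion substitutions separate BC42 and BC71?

1

Differing sites — 2:G/A (Ti); 9:G/T (Tv); 18:A/G (Ti).
Of the 3 differences, 2 transitions and 1 transversion, so the answer is 1.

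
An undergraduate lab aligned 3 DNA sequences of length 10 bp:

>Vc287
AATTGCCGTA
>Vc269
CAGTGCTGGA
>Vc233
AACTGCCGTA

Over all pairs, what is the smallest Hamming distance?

Pairwise Hamming distances:
  Vc287 vs Vc269: 4
  Vc287 vs Vc233: 1
  Vc269 vs Vc233: 4
The smallest is 1, between Vc287 and Vc233.

1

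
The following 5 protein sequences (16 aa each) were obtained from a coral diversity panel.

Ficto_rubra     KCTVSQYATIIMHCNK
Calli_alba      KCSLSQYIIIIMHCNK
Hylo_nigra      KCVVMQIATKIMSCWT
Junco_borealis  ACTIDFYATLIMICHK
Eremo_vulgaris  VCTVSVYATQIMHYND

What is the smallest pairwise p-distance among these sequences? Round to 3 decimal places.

0.250

Pairwise Hamming distances:
  Ficto_rubra vs Calli_alba: 4
  Ficto_rubra vs Hylo_nigra: 7
  Ficto_rubra vs Junco_borealis: 7
  Ficto_rubra vs Eremo_vulgaris: 5
  Calli_alba vs Hylo_nigra: 10
  Calli_alba vs Junco_borealis: 10
  Calli_alba vs Eremo_vulgaris: 9
  Hylo_nigra vs Junco_borealis: 10
  Hylo_nigra vs Eremo_vulgaris: 10
  Junco_borealis vs Eremo_vulgaris: 9
The smallest is 4 mismatches, between Ficto_rubra and Calli_alba; p = 4/16 = 0.250.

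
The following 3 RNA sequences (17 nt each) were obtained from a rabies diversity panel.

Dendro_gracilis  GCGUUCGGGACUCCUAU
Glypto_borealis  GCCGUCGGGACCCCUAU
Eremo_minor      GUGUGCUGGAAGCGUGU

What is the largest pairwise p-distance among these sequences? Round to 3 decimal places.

0.529

Pairwise Hamming distances:
  Dendro_gracilis vs Glypto_borealis: 3
  Dendro_gracilis vs Eremo_minor: 7
  Glypto_borealis vs Eremo_minor: 9
The largest is 9 mismatches, between Glypto_borealis and Eremo_minor; p = 9/17 = 0.529.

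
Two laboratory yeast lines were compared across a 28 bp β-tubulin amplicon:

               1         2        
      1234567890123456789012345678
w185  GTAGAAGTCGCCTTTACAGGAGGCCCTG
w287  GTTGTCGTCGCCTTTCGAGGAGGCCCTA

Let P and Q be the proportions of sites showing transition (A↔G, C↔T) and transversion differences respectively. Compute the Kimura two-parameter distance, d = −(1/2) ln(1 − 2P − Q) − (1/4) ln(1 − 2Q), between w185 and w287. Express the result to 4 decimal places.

0.2543

The sequences differ at positions 3 (A/T, transversion), 5 (A/T, transversion), 6 (A/C, transversion), 16 (A/C, transversion), 17 (C/G, transversion), 28 (G/A, transition).
Of the 6 differences, 1 transition and 5 transversions over 28 sites: P = 1/28 = 0.035714, Q = 5/28 = 0.178571.
d = −0.5·ln(0.750001) − 0.25·ln(0.642858) = −0.5·(-0.287681) − 0.25·(-0.441831) = 0.2543.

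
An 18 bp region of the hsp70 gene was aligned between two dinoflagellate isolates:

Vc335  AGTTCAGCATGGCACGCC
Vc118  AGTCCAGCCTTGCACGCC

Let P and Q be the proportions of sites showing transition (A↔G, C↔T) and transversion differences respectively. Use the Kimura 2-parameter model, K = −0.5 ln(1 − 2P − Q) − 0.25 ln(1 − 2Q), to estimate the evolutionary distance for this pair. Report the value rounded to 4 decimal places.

0.1885

Mismatches occur at site 4 (T/C, transition), site 9 (A/C, transversion), site 11 (G/T, transversion).
Of the 3 differences, 1 transition and 2 transversions over 18 sites: P = 1/18 = 0.055556, Q = 2/18 = 0.111111.
d = −0.5·ln(0.777777) − 0.25·ln(0.777778) = −0.5·(-0.251315) − 0.25·(-0.251314) = 0.1885.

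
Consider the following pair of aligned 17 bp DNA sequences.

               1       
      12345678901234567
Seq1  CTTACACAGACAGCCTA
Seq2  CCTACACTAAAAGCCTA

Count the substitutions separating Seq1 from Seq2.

4

The sequences differ at positions 2 (T/C), 8 (A/T), 9 (G/A), 11 (C/A).
That gives 4 mismatches out of 17 aligned sites, so the Hamming distance is 4.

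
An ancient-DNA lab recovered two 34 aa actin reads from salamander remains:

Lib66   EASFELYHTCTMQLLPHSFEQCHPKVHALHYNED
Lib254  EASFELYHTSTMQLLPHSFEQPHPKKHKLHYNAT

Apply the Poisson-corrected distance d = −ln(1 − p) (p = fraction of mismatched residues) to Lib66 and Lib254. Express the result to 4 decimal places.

Mismatches occur at site 10 (C→S), site 22 (C→P), site 26 (V→K), site 28 (A→K), site 33 (E→A), site 34 (D→T).
p = 6/34 = 0.176471.
d = −ln(1 − 0.176471) = −ln(0.823529) = 0.1942.

0.1942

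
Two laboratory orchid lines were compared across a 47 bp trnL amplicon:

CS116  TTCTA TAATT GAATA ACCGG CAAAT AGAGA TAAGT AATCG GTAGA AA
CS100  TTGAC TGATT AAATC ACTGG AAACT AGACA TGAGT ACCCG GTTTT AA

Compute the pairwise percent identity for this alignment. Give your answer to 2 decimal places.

Mismatches occur at site 3 (C↔G), site 4 (T↔A), site 5 (A↔C), site 7 (A↔G), site 11 (G↔A), site 15 (A↔C), site 18 (C↔T), site 21 (C↔A), site 24 (A↔C), site 29 (G↔C), site 32 (A↔G), site 37 (A↔C), site 38 (T↔C), site 43 (A↔T), site 44 (G↔T), site 45 (A↔T).
31 of the 47 sites match, so the percent identity is 31/47 × 100 = 65.96%.

65.96%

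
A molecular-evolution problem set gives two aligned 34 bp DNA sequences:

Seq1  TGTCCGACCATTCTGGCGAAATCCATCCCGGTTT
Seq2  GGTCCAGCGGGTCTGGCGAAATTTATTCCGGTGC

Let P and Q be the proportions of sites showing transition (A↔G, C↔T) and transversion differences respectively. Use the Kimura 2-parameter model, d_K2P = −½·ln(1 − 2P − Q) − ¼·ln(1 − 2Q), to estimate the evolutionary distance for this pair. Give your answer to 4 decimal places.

Differing sites — 1:T/G (Tv); 6:G/A (Ti); 7:A/G (Ti); 9:C/G (Tv); 10:A/G (Ti); 11:T/G (Tv); 23:C/T (Ti); 24:C/T (Ti); 27:C/T (Ti); 33:T/G (Tv); 34:T/C (Ti).
Of the 11 differences, 7 transitions and 4 transversions over 34 sites: P = 7/34 = 0.205882, Q = 4/34 = 0.117647.
d = −0.5·ln(0.470589) − 0.25·ln(0.764706) = −0.5·(-0.753770) − 0.25·(-0.268264) = 0.4440.

0.4440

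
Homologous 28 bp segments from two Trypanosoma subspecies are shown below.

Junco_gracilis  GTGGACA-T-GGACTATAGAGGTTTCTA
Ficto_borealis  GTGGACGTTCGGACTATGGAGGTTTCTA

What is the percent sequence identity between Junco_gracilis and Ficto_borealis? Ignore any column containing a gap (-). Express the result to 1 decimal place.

Excluding the 2 gap columns leaves 26 comparable sites.
The sequences differ at positions 7 (A/G), 18 (A/G).
24 of the 26 comparable sites match, so the percent identity is 24/26 × 100 = 92.3%.

92.3%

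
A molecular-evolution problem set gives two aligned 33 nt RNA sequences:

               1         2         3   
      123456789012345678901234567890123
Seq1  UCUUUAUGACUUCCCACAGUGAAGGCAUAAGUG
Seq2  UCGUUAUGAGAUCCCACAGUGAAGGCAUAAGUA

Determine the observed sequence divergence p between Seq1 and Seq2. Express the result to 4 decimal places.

0.1212

The sequences differ at positions 3 (U/G), 10 (C/G), 11 (U/A), 33 (G/A).
There are 4 differences over 33 sites, so p = 4/33 = 0.1212.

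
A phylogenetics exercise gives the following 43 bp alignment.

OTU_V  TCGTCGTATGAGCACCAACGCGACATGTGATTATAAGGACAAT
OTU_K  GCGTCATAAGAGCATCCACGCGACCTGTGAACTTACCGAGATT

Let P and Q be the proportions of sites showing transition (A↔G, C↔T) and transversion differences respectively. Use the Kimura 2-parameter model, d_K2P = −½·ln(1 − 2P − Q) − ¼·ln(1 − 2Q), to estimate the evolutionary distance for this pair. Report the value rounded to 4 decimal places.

0.3891

The sequences differ at positions 1 (T/G, transversion), 6 (G/A, transition), 9 (T/A, transversion), 15 (C/T, transition), 17 (A/C, transversion), 25 (A/C, transversion), 31 (T/A, transversion), 32 (T/C, transition), 33 (A/T, transversion), 36 (A/C, transversion), 37 (G/C, transversion), 40 (C/G, transversion), 42 (A/T, transversion).
Of the 13 differences, 3 transitions and 10 transversions over 43 sites: P = 3/43 = 0.069767, Q = 10/43 = 0.232558.
d = −0.5·ln(0.627908) − 0.25·ln(0.534884) = −0.5·(-0.465362) − 0.25·(-0.625705) = 0.3891.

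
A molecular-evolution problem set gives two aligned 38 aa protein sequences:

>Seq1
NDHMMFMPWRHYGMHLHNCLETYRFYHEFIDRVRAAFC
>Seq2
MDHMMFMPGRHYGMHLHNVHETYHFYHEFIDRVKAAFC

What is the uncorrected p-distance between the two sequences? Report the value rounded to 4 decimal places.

Mismatches occur at site 1 (N/M), site 9 (W/G), site 19 (C/V), site 20 (L/H), site 24 (R/H), site 34 (R/K).
There are 6 differences over 38 sites, so p = 6/38 = 0.1579.

0.1579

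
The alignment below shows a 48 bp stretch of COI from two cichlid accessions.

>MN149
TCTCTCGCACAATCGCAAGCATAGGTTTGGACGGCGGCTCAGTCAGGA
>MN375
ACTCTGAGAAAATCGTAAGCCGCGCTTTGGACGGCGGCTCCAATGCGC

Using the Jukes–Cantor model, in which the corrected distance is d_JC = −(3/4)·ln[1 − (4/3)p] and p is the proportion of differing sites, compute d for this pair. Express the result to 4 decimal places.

Mismatches occur at site 1 (T/A), site 6 (C/G), site 7 (G/A), site 8 (C/G), site 10 (C/A), site 16 (C/T), site 21 (A/C), site 22 (T/G), site 23 (A/C), site 25 (G/C), site 41 (A/C), site 42 (G/A), site 43 (T/A), site 44 (C/T), site 45 (A/G), site 46 (G/C), site 48 (A/C).
p = 17/48 = 0.354167.
d = −0.75 · ln(1 − (4/3)·0.354167) = −0.75 · ln(0.527777) = −0.75 · (-0.639081) = 0.4793.

0.4793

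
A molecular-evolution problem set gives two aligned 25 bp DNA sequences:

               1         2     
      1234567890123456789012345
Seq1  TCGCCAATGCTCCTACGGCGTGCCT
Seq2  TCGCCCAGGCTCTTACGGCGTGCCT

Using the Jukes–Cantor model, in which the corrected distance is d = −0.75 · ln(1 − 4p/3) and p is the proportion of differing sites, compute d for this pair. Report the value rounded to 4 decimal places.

Mismatches occur at site 6 (A→C), site 8 (T→G), site 13 (C→T).
p = 3/25 = 0.120000.
d = −0.75 · ln(1 − (4/3)·0.120000) = −0.75 · ln(0.840000) = −0.75 · (-0.174353) = 0.1308.

0.1308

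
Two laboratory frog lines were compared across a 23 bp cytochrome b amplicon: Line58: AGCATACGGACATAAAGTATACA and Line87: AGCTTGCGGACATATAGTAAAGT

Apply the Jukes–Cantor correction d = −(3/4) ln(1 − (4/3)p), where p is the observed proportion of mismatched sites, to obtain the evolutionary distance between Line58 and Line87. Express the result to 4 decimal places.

Mismatches occur at site 4 (A→T), site 6 (A→G), site 15 (A→T), site 20 (T→A), site 22 (C→G), site 23 (A→T).
p = 6/23 = 0.260870.
d = −0.75 · ln(1 − (4/3)·0.260870) = −0.75 · ln(0.652173) = −0.75 · (-0.427445) = 0.3206.

0.3206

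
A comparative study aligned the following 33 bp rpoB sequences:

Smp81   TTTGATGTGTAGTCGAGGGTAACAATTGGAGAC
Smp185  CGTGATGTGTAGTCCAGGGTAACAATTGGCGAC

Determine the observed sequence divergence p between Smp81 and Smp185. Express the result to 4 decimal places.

0.1212

Differing sites — 1:T/C; 2:T/G; 15:G/C; 30:A/C.
There are 4 differences over 33 sites, so p = 4/33 = 0.1212.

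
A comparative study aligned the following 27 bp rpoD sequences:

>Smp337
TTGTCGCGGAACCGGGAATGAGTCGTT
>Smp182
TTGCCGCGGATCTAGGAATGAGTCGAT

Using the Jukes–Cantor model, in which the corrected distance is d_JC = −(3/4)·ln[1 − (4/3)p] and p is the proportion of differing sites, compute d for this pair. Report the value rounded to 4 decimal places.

The sequences differ at positions 4 (T/C), 11 (A/T), 13 (C/T), 14 (G/A), 26 (T/A).
p = 5/27 = 0.185185.
d = −0.75 · ln(1 − (4/3)·0.185185) = −0.75 · ln(0.753087) = −0.75 · (-0.283575) = 0.2127.

0.2127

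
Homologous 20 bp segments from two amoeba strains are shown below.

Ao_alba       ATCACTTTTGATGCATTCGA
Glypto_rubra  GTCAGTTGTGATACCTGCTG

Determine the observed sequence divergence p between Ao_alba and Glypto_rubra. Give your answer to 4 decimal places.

0.4000

Mismatches occur at site 1 (A→G), site 5 (C→G), site 8 (T→G), site 13 (G→A), site 15 (A→C), site 17 (T→G), site 19 (G→T), site 20 (A→G).
There are 8 differences over 20 sites, so p = 8/20 = 0.4000.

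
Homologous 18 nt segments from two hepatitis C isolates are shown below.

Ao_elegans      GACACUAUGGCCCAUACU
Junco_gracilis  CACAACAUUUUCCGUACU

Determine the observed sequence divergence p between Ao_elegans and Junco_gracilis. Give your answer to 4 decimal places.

Mismatches occur at site 1 (G/C), site 5 (C/A), site 6 (U/C), site 9 (G/U), site 10 (G/U), site 11 (C/U), site 14 (A/G).
There are 7 differences over 18 sites, so p = 7/18 = 0.3889.

0.3889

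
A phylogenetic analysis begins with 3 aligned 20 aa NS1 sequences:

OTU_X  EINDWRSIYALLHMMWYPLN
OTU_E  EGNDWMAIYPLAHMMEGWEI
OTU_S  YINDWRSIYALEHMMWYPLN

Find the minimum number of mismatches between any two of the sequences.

2

Pairwise Hamming distances:
  OTU_X vs OTU_E: 10
  OTU_X vs OTU_S: 2
  OTU_E vs OTU_S: 11
The smallest is 2, between OTU_X and OTU_S.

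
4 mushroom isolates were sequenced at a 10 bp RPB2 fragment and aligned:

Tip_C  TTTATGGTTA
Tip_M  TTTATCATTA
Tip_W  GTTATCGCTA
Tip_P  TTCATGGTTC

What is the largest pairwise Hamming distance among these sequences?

Pairwise Hamming distances:
  Tip_C vs Tip_M: 2
  Tip_C vs Tip_W: 3
  Tip_C vs Tip_P: 2
  Tip_M vs Tip_W: 3
  Tip_M vs Tip_P: 4
  Tip_W vs Tip_P: 5
The largest is 5, between Tip_W and Tip_P.

5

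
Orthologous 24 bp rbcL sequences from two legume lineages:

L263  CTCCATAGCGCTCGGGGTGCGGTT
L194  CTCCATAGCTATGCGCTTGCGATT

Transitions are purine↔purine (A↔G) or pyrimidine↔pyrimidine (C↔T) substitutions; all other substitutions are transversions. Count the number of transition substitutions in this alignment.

1

Mismatches occur at site 10 (G→T, transversion), site 11 (C→A, transversion), site 13 (C→G, transversion), site 14 (G→C, transversion), site 16 (G→C, transversion), site 17 (G→T, transversion), site 22 (G→A, transition).
Of the 7 differences, 1 transition and 6 transversions, so the answer is 1.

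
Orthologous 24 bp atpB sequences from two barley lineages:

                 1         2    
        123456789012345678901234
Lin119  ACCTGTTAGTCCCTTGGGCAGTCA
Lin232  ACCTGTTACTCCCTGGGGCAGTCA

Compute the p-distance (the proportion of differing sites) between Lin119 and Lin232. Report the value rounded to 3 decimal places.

Differing sites — 9:G/C; 15:T/G.
There are 2 differences over 24 sites, so p = 2/24 = 0.083.

0.083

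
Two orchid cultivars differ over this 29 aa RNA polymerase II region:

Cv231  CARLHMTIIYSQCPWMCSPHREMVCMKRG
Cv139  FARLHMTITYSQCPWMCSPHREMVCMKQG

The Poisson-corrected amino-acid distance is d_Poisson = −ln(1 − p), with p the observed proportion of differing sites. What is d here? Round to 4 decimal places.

Mismatches occur at site 1 (C→F), site 9 (I→T), site 28 (R→Q).
p = 3/29 = 0.103448.
d = −ln(1 − 0.103448) = −ln(0.896552) = 0.1092.

0.1092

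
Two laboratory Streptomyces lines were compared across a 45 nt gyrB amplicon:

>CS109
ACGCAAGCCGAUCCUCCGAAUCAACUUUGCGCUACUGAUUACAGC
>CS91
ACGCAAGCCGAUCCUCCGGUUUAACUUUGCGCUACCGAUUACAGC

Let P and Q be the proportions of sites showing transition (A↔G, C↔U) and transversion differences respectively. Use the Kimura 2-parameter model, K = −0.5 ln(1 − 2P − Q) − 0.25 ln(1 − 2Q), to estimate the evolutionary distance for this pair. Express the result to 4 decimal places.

0.0959

Mismatches occur at site 19 (A/G, transition), site 20 (A/U, transversion), site 22 (C/U, transition), site 36 (U/C, transition).
Of the 4 differences, 3 transitions and 1 transversion over 45 sites: P = 3/45 = 0.066667, Q = 1/45 = 0.022222.
d = −0.5·ln(0.844444) − 0.25·ln(0.955556) = −0.5·(-0.169077) − 0.25·(-0.045462) = 0.0959.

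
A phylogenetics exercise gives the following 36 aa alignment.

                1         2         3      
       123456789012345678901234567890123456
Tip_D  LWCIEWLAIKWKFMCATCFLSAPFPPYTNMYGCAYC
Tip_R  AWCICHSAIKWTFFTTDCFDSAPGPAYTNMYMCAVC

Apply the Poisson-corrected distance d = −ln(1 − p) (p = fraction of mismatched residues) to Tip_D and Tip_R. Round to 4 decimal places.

0.4925

Differing sites — 1:L/A; 5:E/C; 6:W/H; 7:L/S; 12:K/T; 14:M/F; 15:C/T; 16:A/T; 17:T/D; 20:L/D; 24:F/G; 26:P/A; 32:G/M; 35:Y/V.
p = 14/36 = 0.388889.
d = −ln(1 − 0.388889) = −ln(0.611111) = 0.4925.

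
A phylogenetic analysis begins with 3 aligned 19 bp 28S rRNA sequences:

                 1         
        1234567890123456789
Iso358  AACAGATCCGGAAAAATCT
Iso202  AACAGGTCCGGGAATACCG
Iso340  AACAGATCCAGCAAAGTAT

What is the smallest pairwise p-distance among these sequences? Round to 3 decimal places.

Pairwise Hamming distances:
  Iso358 vs Iso202: 5
  Iso358 vs Iso340: 4
  Iso202 vs Iso340: 8
The smallest is 4 mismatches, between Iso358 and Iso340; p = 4/19 = 0.211.

0.211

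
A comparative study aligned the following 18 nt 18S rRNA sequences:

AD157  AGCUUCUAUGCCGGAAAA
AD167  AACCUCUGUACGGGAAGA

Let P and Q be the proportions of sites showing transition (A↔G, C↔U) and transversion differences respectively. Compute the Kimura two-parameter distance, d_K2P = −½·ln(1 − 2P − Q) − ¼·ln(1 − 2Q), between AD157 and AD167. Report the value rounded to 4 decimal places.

Differing sites — 2:G/A (Ti); 4:U/C (Ti); 8:A/G (Ti); 10:G/A (Ti); 12:C/G (Tv); 17:A/G (Ti).
Of the 6 differences, 5 transitions and 1 transversion over 18 sites: P = 5/18 = 0.277778, Q = 1/18 = 0.055556.
d = −0.5·ln(0.388888) − 0.25·ln(0.888888) = −0.5·(-0.944464) − 0.25·(-0.117784) = 0.5017.

0.5017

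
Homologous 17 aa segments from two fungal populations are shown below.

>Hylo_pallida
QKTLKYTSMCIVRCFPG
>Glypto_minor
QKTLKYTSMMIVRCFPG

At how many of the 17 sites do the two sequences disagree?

1

Differing sites — 10:C/M.
That gives 1 mismatch out of 17 aligned sites, so the Hamming distance is 1.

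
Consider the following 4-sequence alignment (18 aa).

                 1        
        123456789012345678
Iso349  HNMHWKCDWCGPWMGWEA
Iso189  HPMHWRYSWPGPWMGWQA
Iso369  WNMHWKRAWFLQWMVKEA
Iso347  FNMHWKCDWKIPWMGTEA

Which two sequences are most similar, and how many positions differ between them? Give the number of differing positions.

Pairwise Hamming distances:
  Iso349 vs Iso189: 6
  Iso349 vs Iso369: 8
  Iso349 vs Iso347: 4
  Iso189 vs Iso369: 11
  Iso189 vs Iso347: 9
  Iso369 vs Iso347: 8
The smallest is 4, between Iso349 and Iso347.

4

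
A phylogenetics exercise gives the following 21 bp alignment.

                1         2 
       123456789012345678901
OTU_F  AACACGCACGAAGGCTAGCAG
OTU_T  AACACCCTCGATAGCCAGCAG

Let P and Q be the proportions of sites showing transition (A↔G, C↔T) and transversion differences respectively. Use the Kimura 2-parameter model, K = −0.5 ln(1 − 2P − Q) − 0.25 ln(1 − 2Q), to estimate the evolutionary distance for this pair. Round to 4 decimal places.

0.2869

Differing sites — 6:G/C (Tv); 8:A/T (Tv); 12:A/T (Tv); 13:G/A (Ti); 16:T/C (Ti).
Of the 5 differences, 2 transitions and 3 transversions over 21 sites: P = 2/21 = 0.095238, Q = 3/21 = 0.142857.
d = −0.5·ln(0.666667) − 0.25·ln(0.714286) = −0.5·(-0.405465) − 0.25·(-0.336472) = 0.2869.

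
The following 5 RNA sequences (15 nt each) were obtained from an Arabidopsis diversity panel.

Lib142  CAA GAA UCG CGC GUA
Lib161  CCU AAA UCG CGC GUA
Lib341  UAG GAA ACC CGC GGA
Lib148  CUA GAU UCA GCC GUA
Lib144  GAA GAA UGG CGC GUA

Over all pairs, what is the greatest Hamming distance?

9

Pairwise Hamming distances:
  Lib142 vs Lib161: 3
  Lib142 vs Lib341: 5
  Lib142 vs Lib148: 5
  Lib142 vs Lib144: 2
  Lib161 vs Lib341: 7
  Lib161 vs Lib148: 7
  Lib161 vs Lib144: 5
  Lib341 vs Lib148: 9
  Lib341 vs Lib144: 6
  Lib148 vs Lib144: 7
The largest is 9, between Lib341 and Lib148.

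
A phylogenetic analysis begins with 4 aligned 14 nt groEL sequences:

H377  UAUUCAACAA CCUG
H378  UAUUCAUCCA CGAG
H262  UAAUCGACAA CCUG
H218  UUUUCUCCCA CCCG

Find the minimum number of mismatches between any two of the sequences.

Pairwise Hamming distances:
  H377 vs H378: 4
  H377 vs H262: 2
  H377 vs H218: 5
  H378 vs H262: 6
  H378 vs H218: 5
  H262 vs H218: 6
The smallest is 2, between H377 and H262.

2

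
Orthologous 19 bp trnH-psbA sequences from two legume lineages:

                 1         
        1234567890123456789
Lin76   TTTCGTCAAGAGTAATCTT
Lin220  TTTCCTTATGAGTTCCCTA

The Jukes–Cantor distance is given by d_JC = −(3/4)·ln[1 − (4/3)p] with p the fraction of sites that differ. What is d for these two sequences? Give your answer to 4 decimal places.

0.5068

The sequences differ at positions 5 (G/C), 7 (C/T), 9 (A/T), 14 (A/T), 15 (A/C), 16 (T/C), 19 (T/A).
p = 7/19 = 0.368421.
d = −0.75 · ln(1 − (4/3)·0.368421) = −0.75 · ln(0.508772) = −0.75 · (-0.675755) = 0.5068.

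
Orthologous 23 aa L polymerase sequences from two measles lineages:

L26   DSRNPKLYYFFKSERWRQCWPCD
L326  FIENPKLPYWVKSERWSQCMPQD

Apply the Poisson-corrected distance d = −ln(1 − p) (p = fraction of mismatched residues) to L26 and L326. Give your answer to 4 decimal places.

Mismatches occur at site 1 (D↔F), site 2 (S↔I), site 3 (R↔E), site 8 (Y↔P), site 10 (F↔W), site 11 (F↔V), site 17 (R↔S), site 20 (W↔M), site 22 (C↔Q).
p = 9/23 = 0.391304.
d = −ln(1 − 0.391304) = −ln(0.608696) = 0.4964.

0.4964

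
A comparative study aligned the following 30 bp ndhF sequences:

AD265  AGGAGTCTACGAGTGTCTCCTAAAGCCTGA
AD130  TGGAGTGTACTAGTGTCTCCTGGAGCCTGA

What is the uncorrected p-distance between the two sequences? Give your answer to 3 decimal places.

0.167

The sequences differ at positions 1 (A/T), 7 (C/G), 11 (G/T), 22 (A/G), 23 (A/G).
There are 5 differences over 30 sites, so p = 5/30 = 0.167.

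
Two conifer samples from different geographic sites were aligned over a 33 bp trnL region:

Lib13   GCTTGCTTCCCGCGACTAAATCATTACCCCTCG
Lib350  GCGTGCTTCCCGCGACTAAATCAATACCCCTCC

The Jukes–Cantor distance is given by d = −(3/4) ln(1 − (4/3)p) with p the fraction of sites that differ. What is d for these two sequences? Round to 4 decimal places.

0.0969

Differing sites — 3:T/G; 24:T/A; 33:G/C.
p = 3/33 = 0.090909.
d = −0.75 · ln(1 − (4/3)·0.090909) = −0.75 · ln(0.878788) = −0.75 · (-0.129212) = 0.0969.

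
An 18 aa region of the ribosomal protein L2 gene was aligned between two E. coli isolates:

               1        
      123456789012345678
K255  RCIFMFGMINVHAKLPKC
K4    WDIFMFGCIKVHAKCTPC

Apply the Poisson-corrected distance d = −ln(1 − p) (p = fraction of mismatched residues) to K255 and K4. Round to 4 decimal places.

Mismatches occur at site 1 (R/W), site 2 (C/D), site 8 (M/C), site 10 (N/K), site 15 (L/C), site 16 (P/T), site 17 (K/P).
p = 7/18 = 0.388889.
d = −ln(1 − 0.388889) = −ln(0.611111) = 0.4925.

0.4925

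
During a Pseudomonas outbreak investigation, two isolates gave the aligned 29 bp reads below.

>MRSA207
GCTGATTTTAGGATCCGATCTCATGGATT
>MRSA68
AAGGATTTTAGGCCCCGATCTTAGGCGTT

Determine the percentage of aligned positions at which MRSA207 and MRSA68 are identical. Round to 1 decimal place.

69.0%

The sequences differ at positions 1 (G/A), 2 (C/A), 3 (T/G), 13 (A/C), 14 (T/C), 22 (C/T), 24 (T/G), 26 (G/C), 27 (A/G).
20 of the 29 sites match, so the percent identity is 20/29 × 100 = 69.0%.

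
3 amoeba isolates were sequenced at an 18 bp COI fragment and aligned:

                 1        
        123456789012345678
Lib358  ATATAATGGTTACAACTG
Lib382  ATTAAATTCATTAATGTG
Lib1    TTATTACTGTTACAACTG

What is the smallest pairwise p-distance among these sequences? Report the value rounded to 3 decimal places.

0.222

Pairwise Hamming distances:
  Lib358 vs Lib382: 9
  Lib358 vs Lib1: 4
  Lib382 vs Lib1: 11
The smallest is 4 mismatches, between Lib358 and Lib1; p = 4/18 = 0.222.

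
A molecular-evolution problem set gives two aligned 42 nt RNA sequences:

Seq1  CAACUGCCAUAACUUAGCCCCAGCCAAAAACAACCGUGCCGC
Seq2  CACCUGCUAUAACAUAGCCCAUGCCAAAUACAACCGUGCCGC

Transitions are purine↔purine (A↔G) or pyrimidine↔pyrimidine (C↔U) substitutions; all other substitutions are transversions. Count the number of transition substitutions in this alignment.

Mismatches occur at site 3 (A/C, transversion), site 8 (C/U, transition), site 14 (U/A, transversion), site 21 (C/A, transversion), site 22 (A/U, transversion), site 29 (A/U, transversion).
Of the 6 differences, 1 transition and 5 transversions, so the answer is 1.

1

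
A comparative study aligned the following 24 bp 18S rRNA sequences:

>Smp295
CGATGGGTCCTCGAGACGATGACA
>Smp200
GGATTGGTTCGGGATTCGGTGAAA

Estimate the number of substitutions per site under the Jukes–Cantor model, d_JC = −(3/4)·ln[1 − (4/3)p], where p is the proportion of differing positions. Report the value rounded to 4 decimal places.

0.5199

The sequences differ at positions 1 (C/G), 5 (G/T), 9 (C/T), 11 (T/G), 12 (C/G), 15 (G/T), 16 (A/T), 19 (A/G), 23 (C/A).
p = 9/24 = 0.375000.
d = −0.75 · ln(1 − (4/3)·0.375000) = −0.75 · ln(0.500000) = −0.75 · (-0.693147) = 0.5199.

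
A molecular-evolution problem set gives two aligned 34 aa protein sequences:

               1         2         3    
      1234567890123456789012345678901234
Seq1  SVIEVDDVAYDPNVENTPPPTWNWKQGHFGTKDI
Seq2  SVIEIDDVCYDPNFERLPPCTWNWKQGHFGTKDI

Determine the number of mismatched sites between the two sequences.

Differing sites — 5:V/I; 9:A/C; 14:V/F; 16:N/R; 17:T/L; 20:P/C.
That gives 6 mismatches out of 34 aligned sites, so the Hamming distance is 6.

6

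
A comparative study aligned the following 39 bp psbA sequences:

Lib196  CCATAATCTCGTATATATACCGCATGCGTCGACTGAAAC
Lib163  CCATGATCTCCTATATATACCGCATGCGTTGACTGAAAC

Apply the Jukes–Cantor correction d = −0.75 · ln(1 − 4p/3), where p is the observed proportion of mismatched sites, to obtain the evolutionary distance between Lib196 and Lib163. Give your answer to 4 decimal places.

Mismatches occur at site 5 (A→G), site 11 (G→C), site 30 (C→T).
p = 3/39 = 0.076923.
d = −0.75 · ln(1 − (4/3)·0.076923) = −0.75 · ln(0.897436) = −0.75 · (-0.108213) = 0.0812.

0.0812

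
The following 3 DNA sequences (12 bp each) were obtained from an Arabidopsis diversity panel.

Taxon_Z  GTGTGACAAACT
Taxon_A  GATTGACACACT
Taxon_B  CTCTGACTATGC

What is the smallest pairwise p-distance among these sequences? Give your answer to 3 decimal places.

0.250

Pairwise Hamming distances:
  Taxon_Z vs Taxon_A: 3
  Taxon_Z vs Taxon_B: 6
  Taxon_A vs Taxon_B: 8
The smallest is 3 mismatches, between Taxon_Z and Taxon_A; p = 3/12 = 0.250.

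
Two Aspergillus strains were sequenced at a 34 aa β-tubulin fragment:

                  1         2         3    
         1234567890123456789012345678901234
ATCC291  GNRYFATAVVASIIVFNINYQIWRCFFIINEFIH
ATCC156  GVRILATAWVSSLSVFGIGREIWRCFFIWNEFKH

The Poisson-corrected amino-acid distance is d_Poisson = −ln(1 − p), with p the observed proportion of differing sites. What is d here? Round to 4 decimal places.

Differing sites — 2:N/V; 4:Y/I; 5:F/L; 9:V/W; 11:A/S; 13:I/L; 14:I/S; 17:N/G; 19:N/G; 20:Y/R; 21:Q/E; 29:I/W; 33:I/K.
p = 13/34 = 0.382353.
d = −ln(1 − 0.382353) = −ln(0.617647) = 0.4818.

0.4818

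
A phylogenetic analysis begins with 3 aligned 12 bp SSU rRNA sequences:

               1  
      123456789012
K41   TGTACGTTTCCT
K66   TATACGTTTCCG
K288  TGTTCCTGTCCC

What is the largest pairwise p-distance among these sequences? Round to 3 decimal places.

0.417

Pairwise Hamming distances:
  K41 vs K66: 2
  K41 vs K288: 4
  K66 vs K288: 5
The largest is 5 mismatches, between K66 and K288; p = 5/12 = 0.417.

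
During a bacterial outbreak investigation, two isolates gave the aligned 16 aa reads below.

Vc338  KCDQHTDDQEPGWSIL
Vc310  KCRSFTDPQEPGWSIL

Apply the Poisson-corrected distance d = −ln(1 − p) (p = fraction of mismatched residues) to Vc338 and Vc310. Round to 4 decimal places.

0.2877

The sequences differ at positions 3 (D/R), 4 (Q/S), 5 (H/F), 8 (D/P).
p = 4/16 = 0.250000.
d = −ln(1 − 0.250000) = −ln(0.750000) = 0.2877.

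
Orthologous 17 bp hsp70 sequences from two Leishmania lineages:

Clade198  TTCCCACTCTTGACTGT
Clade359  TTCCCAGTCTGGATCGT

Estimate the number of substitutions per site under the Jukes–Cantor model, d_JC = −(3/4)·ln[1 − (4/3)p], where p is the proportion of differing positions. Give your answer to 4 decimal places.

0.2824

Differing sites — 7:C/G; 11:T/G; 14:C/T; 15:T/C.
p = 4/17 = 0.235294.
d = −0.75 · ln(1 − (4/3)·0.235294) = −0.75 · ln(0.686275) = −0.75 · (-0.376477) = 0.2824.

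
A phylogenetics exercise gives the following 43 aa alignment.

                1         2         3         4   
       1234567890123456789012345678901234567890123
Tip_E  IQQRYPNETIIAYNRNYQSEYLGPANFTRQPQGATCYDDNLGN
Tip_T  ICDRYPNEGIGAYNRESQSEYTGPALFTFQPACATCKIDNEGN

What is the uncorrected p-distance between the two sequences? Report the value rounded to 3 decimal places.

0.326

The sequences differ at positions 2 (Q/C), 3 (Q/D), 9 (T/G), 11 (I/G), 16 (N/E), 17 (Y/S), 22 (L/T), 26 (N/L), 29 (R/F), 32 (Q/A), 33 (G/C), 37 (Y/K), 38 (D/I), 41 (L/E).
There are 14 differences over 43 sites, so p = 14/43 = 0.326.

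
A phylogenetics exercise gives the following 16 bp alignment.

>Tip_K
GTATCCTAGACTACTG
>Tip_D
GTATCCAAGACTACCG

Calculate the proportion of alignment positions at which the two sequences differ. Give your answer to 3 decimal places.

Differing sites — 7:T/A; 15:T/C.
There are 2 differences over 16 sites, so p = 2/16 = 0.125.

0.125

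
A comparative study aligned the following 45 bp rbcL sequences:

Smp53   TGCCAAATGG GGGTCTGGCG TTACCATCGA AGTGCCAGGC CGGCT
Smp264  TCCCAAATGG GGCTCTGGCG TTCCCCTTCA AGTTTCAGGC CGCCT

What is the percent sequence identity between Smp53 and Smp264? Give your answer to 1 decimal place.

80.0%

Mismatches occur at site 2 (G/C), site 13 (G/C), site 23 (A/C), site 26 (A/C), site 28 (C/T), site 29 (G/C), site 34 (G/T), site 35 (C/T), site 43 (G/C).
36 of the 45 sites match, so the percent identity is 36/45 × 100 = 80.0%.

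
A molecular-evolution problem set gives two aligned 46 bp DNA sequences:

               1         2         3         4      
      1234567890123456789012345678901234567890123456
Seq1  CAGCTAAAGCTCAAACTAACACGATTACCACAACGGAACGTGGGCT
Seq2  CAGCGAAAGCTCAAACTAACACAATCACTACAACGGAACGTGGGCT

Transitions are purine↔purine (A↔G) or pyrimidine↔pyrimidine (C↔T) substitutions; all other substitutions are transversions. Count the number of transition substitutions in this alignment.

3

The sequences differ at positions 5 (T/G, transversion), 23 (G/A, transition), 26 (T/C, transition), 29 (C/T, transition).
Of the 4 differences, 3 transitions and 1 transversion, so the answer is 3.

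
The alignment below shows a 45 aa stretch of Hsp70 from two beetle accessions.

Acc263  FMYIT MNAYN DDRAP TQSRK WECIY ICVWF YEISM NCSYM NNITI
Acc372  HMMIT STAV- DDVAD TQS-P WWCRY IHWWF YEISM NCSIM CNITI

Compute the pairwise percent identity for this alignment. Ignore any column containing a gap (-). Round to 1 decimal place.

Excluding the 2 gap columns leaves 43 comparable sites.
The sequences differ at positions 1 (F/H), 3 (Y/M), 6 (M/S), 7 (N/T), 9 (Y/V), 13 (R/V), 15 (P/D), 20 (K/P), 22 (E/W), 24 (I/R), 27 (C/H), 28 (V/W), 39 (Y/I), 41 (N/C).
29 of the 43 comparable sites match, so the percent identity is 29/43 × 100 = 67.4%.

67.4%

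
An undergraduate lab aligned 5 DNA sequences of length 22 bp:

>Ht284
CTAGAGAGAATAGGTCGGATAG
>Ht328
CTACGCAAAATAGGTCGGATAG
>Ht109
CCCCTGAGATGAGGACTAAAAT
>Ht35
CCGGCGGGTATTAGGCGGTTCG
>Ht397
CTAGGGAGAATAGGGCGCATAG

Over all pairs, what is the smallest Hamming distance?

Pairwise Hamming distances:
  Ht284 vs Ht328: 4
  Ht284 vs Ht109: 11
  Ht284 vs Ht35: 10
  Ht284 vs Ht397: 3
  Ht328 vs Ht109: 12
  Ht328 vs Ht35: 13
  Ht328 vs Ht397: 5
  Ht109 vs Ht35: 16
  Ht109 vs Ht397: 11
  Ht35 vs Ht397: 10
The smallest is 3, between Ht284 and Ht397.

3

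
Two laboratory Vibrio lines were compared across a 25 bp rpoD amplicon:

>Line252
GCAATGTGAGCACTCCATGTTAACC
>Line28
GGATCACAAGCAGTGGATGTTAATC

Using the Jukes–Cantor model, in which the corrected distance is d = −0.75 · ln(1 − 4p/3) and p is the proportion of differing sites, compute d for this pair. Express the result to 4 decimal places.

The sequences differ at positions 2 (C/G), 4 (A/T), 5 (T/C), 6 (G/A), 7 (T/C), 8 (G/A), 13 (C/G), 15 (C/G), 16 (C/G), 24 (C/T).
p = 10/25 = 0.400000.
d = −0.75 · ln(1 − (4/3)·0.400000) = −0.75 · ln(0.466667) = −0.75 · (-0.762139) = 0.5716.

0.5716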